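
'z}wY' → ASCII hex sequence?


String: 'z}wY'  (4 characters)
Per-character ASCII lookup:
  'z': lowercase starts at 97: 'z' = 97 + 25 = 122 → 0x7A
  '}': special character: '}' = 125 → 0x7D
  'w': lowercase starts at 97: 'w' = 97 + 22 = 119 → 0x77
  'Y': uppercase starts at 65: 'Y' = 65 + 24 = 89 → 0x59
= 0x7A 0x7D 0x77 0x59


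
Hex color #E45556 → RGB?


Hex: #E45556
R = E4₁₆ = 228
G = 55₁₆ = 85
B = 56₁₆ = 86
= RGB(228, 85, 86)


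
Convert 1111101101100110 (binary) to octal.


Group into 3-bit groups: 001111101101100110
  001 = 1
  111 = 7
  101 = 5
  101 = 5
  100 = 4
  110 = 6
= 0o175546


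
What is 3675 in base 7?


Divide by 7 repeatedly:
3675 ÷ 7 = 525 remainder 0
525 ÷ 7 = 75 remainder 0
75 ÷ 7 = 10 remainder 5
10 ÷ 7 = 1 remainder 3
1 ÷ 7 = 0 remainder 1
Reading remainders bottom-up:
= 13500


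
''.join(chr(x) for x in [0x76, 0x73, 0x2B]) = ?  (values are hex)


Codes (hex): 0x76 0x73 0x2B
Per-code ASCII lookup:
  0x76 = 118  (range 97-122: lowercase, 118 - 97 = 21) → 'v'
  0x73 = 115  (range 97-122: lowercase, 115 - 97 = 18) → 's'
  0x2B = 43  (special character) → '+'
= 'vs+'


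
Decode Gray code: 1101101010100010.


Gray code: 1101101010100010
MSB stays the same: 1
Each subsequent bit = prev_binary XOR current_gray:
  B[1] = 1 XOR 1 = 0
  B[2] = 0 XOR 0 = 0
  B[3] = 0 XOR 1 = 1
  B[4] = 1 XOR 1 = 0
  B[5] = 0 XOR 0 = 0
  B[6] = 0 XOR 1 = 1
  B[7] = 1 XOR 0 = 1
  B[8] = 1 XOR 1 = 0
  B[9] = 0 XOR 0 = 0
  B[10] = 0 XOR 1 = 1
  B[11] = 1 XOR 0 = 1
  B[12] = 1 XOR 0 = 1
  B[13] = 1 XOR 0 = 1
  B[14] = 1 XOR 1 = 0
  B[15] = 0 XOR 0 = 0
= 1001001100111100 (37692 decimal)


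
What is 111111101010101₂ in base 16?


Group into 4-bit nibbles: 0111111101010101
  0111 = 7
  1111 = F
  0101 = 5
  0101 = 5
= 0x7F55


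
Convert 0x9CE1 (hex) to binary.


Each hex digit → 4 binary bits:
  9 = 1001
  C = 1100
  E = 1110
  1 = 0001
Concatenate: 1001 1100 1110 0001
= 1001110011100001


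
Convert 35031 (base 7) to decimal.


Positional values (base 7):
  1 × 7^0 = 1 × 1 = 1
  3 × 7^1 = 3 × 7 = 21
  0 × 7^2 = 0 × 49 = 0
  5 × 7^3 = 5 × 343 = 1715
  3 × 7^4 = 3 × 2401 = 7203
Sum = 1 + 21 + 0 + 1715 + 7203
= 8940


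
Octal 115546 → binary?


Each octal digit → 3 binary bits:
  1 = 001
  1 = 001
  5 = 101
  5 = 101
  4 = 100
  6 = 110
Concatenate: 001 001 101 101 100 110
= 001001101101100110


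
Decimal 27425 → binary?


Divide by 2 repeatedly:
27425 ÷ 2 = 13712 remainder 1
13712 ÷ 2 = 6856 remainder 0
6856 ÷ 2 = 3428 remainder 0
3428 ÷ 2 = 1714 remainder 0
1714 ÷ 2 = 857 remainder 0
857 ÷ 2 = 428 remainder 1
428 ÷ 2 = 214 remainder 0
214 ÷ 2 = 107 remainder 0
107 ÷ 2 = 53 remainder 1
53 ÷ 2 = 26 remainder 1
26 ÷ 2 = 13 remainder 0
13 ÷ 2 = 6 remainder 1
6 ÷ 2 = 3 remainder 0
3 ÷ 2 = 1 remainder 1
1 ÷ 2 = 0 remainder 1
Reading remainders bottom-up:
= 110101100100001


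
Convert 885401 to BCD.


Each digit → 4-bit binary:
  8 → 1000
  8 → 1000
  5 → 0101
  4 → 0100
  0 → 0000
  1 → 0001
= 1000 1000 0101 0100 0000 0001


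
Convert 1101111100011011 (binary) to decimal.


Positional values:
Bit 0: 1 × 2^0 = 1
Bit 1: 1 × 2^1 = 2
Bit 3: 1 × 2^3 = 8
Bit 4: 1 × 2^4 = 16
Bit 8: 1 × 2^8 = 256
Bit 9: 1 × 2^9 = 512
Bit 10: 1 × 2^10 = 1024
Bit 11: 1 × 2^11 = 2048
Bit 12: 1 × 2^12 = 4096
Bit 14: 1 × 2^14 = 16384
Bit 15: 1 × 2^15 = 32768
Sum = 1 + 2 + 8 + 16 + 256 + 512 + 1024 + 2048 + 4096 + 16384 + 32768
= 57115


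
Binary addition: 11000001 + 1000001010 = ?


Align and add column by column (LSB to MSB, carry propagating):
  00011000001
+ 01000001010
  -----------
  col 0: 1 + 0 + 0 (carry in) = 1 → bit 1, carry out 0
  col 1: 0 + 1 + 0 (carry in) = 1 → bit 1, carry out 0
  col 2: 0 + 0 + 0 (carry in) = 0 → bit 0, carry out 0
  col 3: 0 + 1 + 0 (carry in) = 1 → bit 1, carry out 0
  col 4: 0 + 0 + 0 (carry in) = 0 → bit 0, carry out 0
  col 5: 0 + 0 + 0 (carry in) = 0 → bit 0, carry out 0
  col 6: 1 + 0 + 0 (carry in) = 1 → bit 1, carry out 0
  col 7: 1 + 0 + 0 (carry in) = 1 → bit 1, carry out 0
  col 8: 0 + 0 + 0 (carry in) = 0 → bit 0, carry out 0
  col 9: 0 + 1 + 0 (carry in) = 1 → bit 1, carry out 0
  col 10: 0 + 0 + 0 (carry in) = 0 → bit 0, carry out 0
Reading bits MSB→LSB: 01011001011
Strip leading zeros: 1011001011
= 1011001011


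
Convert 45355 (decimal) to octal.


Divide by 8 repeatedly:
45355 ÷ 8 = 5669 remainder 3
5669 ÷ 8 = 708 remainder 5
708 ÷ 8 = 88 remainder 4
88 ÷ 8 = 11 remainder 0
11 ÷ 8 = 1 remainder 3
1 ÷ 8 = 0 remainder 1
Reading remainders bottom-up:
= 0o130453


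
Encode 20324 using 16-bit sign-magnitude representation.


Sign bit: 0 (positive)
Magnitude: 20324 = 100111101100100
= 0100111101100100


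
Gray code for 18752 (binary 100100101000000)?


Binary: 100100101000000
Gray code: G = B XOR (B >> 1)
B >> 1 = 010010010100000
100100101000000 XOR 010010010100000:
  1 XOR 0 = 1
  0 XOR 1 = 1
  0 XOR 0 = 0
  1 XOR 0 = 1
  0 XOR 1 = 1
  0 XOR 0 = 0
  1 XOR 0 = 1
  0 XOR 1 = 1
  1 XOR 0 = 1
  0 XOR 1 = 1
  0 XOR 0 = 0
  0 XOR 0 = 0
  0 XOR 0 = 0
  0 XOR 0 = 0
  0 XOR 0 = 0
= 110110111100000


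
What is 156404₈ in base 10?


Positional values:
Position 0: 4 × 8^0 = 4
Position 1: 0 × 8^1 = 0
Position 2: 4 × 8^2 = 256
Position 3: 6 × 8^3 = 3072
Position 4: 5 × 8^4 = 20480
Position 5: 1 × 8^5 = 32768
Sum = 4 + 0 + 256 + 3072 + 20480 + 32768
= 56580


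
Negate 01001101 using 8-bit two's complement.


Original: 01001101
Step 1 - Invert all bits: 10110010
Step 2 - Add 1: 10110010 + 1
= 10110011 (represents -77)


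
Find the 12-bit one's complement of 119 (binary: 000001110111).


Original: 000001110111
Invert all bits:
  bit 0: 0 → 1
  bit 1: 0 → 1
  bit 2: 0 → 1
  bit 3: 0 → 1
  bit 4: 0 → 1
  bit 5: 1 → 0
  bit 6: 1 → 0
  bit 7: 1 → 0
  bit 8: 0 → 1
  bit 9: 1 → 0
  bit 10: 1 → 0
  bit 11: 1 → 0
= 111110001000


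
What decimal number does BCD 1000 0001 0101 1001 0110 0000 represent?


Each 4-bit group → digit:
  1000 → 8
  0001 → 1
  0101 → 5
  1001 → 9
  0110 → 6
  0000 → 0
= 815960


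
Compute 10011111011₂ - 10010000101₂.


Align and subtract column by column (LSB to MSB, borrowing when needed):
  10011111011
- 10010000101
  -----------
  col 0: (1 - 0 borrow-in) - 1 → 1 - 1 = 0, borrow out 0
  col 1: (1 - 0 borrow-in) - 0 → 1 - 0 = 1, borrow out 0
  col 2: (0 - 0 borrow-in) - 1 → borrow from next column: (0+2) - 1 = 1, borrow out 1
  col 3: (1 - 1 borrow-in) - 0 → 0 - 0 = 0, borrow out 0
  col 4: (1 - 0 borrow-in) - 0 → 1 - 0 = 1, borrow out 0
  col 5: (1 - 0 borrow-in) - 0 → 1 - 0 = 1, borrow out 0
  col 6: (1 - 0 borrow-in) - 0 → 1 - 0 = 1, borrow out 0
  col 7: (1 - 0 borrow-in) - 1 → 1 - 1 = 0, borrow out 0
  col 8: (0 - 0 borrow-in) - 0 → 0 - 0 = 0, borrow out 0
  col 9: (0 - 0 borrow-in) - 0 → 0 - 0 = 0, borrow out 0
  col 10: (1 - 0 borrow-in) - 1 → 1 - 1 = 0, borrow out 0
Reading bits MSB→LSB: 00001110110
Strip leading zeros: 1110110
= 1110110


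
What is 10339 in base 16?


Divide by 16 repeatedly:
10339 ÷ 16 = 646 remainder 3 (3)
646 ÷ 16 = 40 remainder 6 (6)
40 ÷ 16 = 2 remainder 8 (8)
2 ÷ 16 = 0 remainder 2 (2)
Reading remainders bottom-up:
= 0x2863


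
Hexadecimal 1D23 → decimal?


Positional values:
Position 0: 3 × 16^0 = 3 × 1 = 3
Position 1: 2 × 16^1 = 2 × 16 = 32
Position 2: D × 16^2 = 13 × 256 = 3328
Position 3: 1 × 16^3 = 1 × 4096 = 4096
Sum = 3 + 32 + 3328 + 4096
= 7459


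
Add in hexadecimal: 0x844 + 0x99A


Align and add column by column (LSB to MSB, each column mod 16 with carry):
  0844
+ 099A
  ----
  col 0: 4(4) + A(10) + 0 (carry in) = 14 → E(14), carry out 0
  col 1: 4(4) + 9(9) + 0 (carry in) = 13 → D(13), carry out 0
  col 2: 8(8) + 9(9) + 0 (carry in) = 17 → 1(1), carry out 1
  col 3: 0(0) + 0(0) + 1 (carry in) = 1 → 1(1), carry out 0
Reading digits MSB→LSB: 11DE
Strip leading zeros: 11DE
= 0x11DE


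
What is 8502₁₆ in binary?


Each hex digit → 4 binary bits:
  8 = 1000
  5 = 0101
  0 = 0000
  2 = 0010
Concatenate: 1000 0101 0000 0010
= 1000010100000010


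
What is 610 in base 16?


Divide by 16 repeatedly:
610 ÷ 16 = 38 remainder 2 (2)
38 ÷ 16 = 2 remainder 6 (6)
2 ÷ 16 = 0 remainder 2 (2)
Reading remainders bottom-up:
= 0x262


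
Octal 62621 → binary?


Each octal digit → 3 binary bits:
  6 = 110
  2 = 010
  6 = 110
  2 = 010
  1 = 001
Concatenate: 110 010 110 010 001
= 110010110010001


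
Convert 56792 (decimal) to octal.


Divide by 8 repeatedly:
56792 ÷ 8 = 7099 remainder 0
7099 ÷ 8 = 887 remainder 3
887 ÷ 8 = 110 remainder 7
110 ÷ 8 = 13 remainder 6
13 ÷ 8 = 1 remainder 5
1 ÷ 8 = 0 remainder 1
Reading remainders bottom-up:
= 0o156730


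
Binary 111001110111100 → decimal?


Positional values:
Bit 2: 1 × 2^2 = 4
Bit 3: 1 × 2^3 = 8
Bit 4: 1 × 2^4 = 16
Bit 5: 1 × 2^5 = 32
Bit 7: 1 × 2^7 = 128
Bit 8: 1 × 2^8 = 256
Bit 9: 1 × 2^9 = 512
Bit 12: 1 × 2^12 = 4096
Bit 13: 1 × 2^13 = 8192
Bit 14: 1 × 2^14 = 16384
Sum = 4 + 8 + 16 + 32 + 128 + 256 + 512 + 4096 + 8192 + 16384
= 29628


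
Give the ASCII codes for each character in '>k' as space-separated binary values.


String: '>k'  (2 characters)
Per-character ASCII lookup:
  '>': special character: '>' = 62 → 111110
  'k': lowercase starts at 97: 'k' = 97 + 10 = 107 → 1101011
= 111110 1101011


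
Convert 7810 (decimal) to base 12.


Divide by 12 repeatedly:
7810 ÷ 12 = 650 remainder 10
650 ÷ 12 = 54 remainder 2
54 ÷ 12 = 4 remainder 6
4 ÷ 12 = 0 remainder 4
Reading remainders bottom-up:
= 462A


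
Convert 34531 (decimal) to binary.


Divide by 2 repeatedly:
34531 ÷ 2 = 17265 remainder 1
17265 ÷ 2 = 8632 remainder 1
8632 ÷ 2 = 4316 remainder 0
4316 ÷ 2 = 2158 remainder 0
2158 ÷ 2 = 1079 remainder 0
1079 ÷ 2 = 539 remainder 1
539 ÷ 2 = 269 remainder 1
269 ÷ 2 = 134 remainder 1
134 ÷ 2 = 67 remainder 0
67 ÷ 2 = 33 remainder 1
33 ÷ 2 = 16 remainder 1
16 ÷ 2 = 8 remainder 0
8 ÷ 2 = 4 remainder 0
4 ÷ 2 = 2 remainder 0
2 ÷ 2 = 1 remainder 0
1 ÷ 2 = 0 remainder 1
Reading remainders bottom-up:
= 1000011011100011


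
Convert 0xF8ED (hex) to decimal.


Positional values:
Position 0: D × 16^0 = 13 × 1 = 13
Position 1: E × 16^1 = 14 × 16 = 224
Position 2: 8 × 16^2 = 8 × 256 = 2048
Position 3: F × 16^3 = 15 × 4096 = 61440
Sum = 13 + 224 + 2048 + 61440
= 63725


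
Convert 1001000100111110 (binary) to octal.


Group into 3-bit groups: 001001000100111110
  001 = 1
  001 = 1
  000 = 0
  100 = 4
  111 = 7
  110 = 6
= 0o110476


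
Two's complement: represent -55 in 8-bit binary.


Original: 00110111
Step 1 - Invert all bits: 11001000
Step 2 - Add 1: 11001000 + 1
= 11001001 (represents -55)


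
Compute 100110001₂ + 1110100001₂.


Align and add column by column (LSB to MSB, carry propagating):
  00100110001
+ 01110100001
  -----------
  col 0: 1 + 1 + 0 (carry in) = 2 → bit 0, carry out 1
  col 1: 0 + 0 + 1 (carry in) = 1 → bit 1, carry out 0
  col 2: 0 + 0 + 0 (carry in) = 0 → bit 0, carry out 0
  col 3: 0 + 0 + 0 (carry in) = 0 → bit 0, carry out 0
  col 4: 1 + 0 + 0 (carry in) = 1 → bit 1, carry out 0
  col 5: 1 + 1 + 0 (carry in) = 2 → bit 0, carry out 1
  col 6: 0 + 0 + 1 (carry in) = 1 → bit 1, carry out 0
  col 7: 0 + 1 + 0 (carry in) = 1 → bit 1, carry out 0
  col 8: 1 + 1 + 0 (carry in) = 2 → bit 0, carry out 1
  col 9: 0 + 1 + 1 (carry in) = 2 → bit 0, carry out 1
  col 10: 0 + 0 + 1 (carry in) = 1 → bit 1, carry out 0
Reading bits MSB→LSB: 10011010010
Strip leading zeros: 10011010010
= 10011010010


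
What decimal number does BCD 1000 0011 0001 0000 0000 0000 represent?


Each 4-bit group → digit:
  1000 → 8
  0011 → 3
  0001 → 1
  0000 → 0
  0000 → 0
  0000 → 0
= 831000


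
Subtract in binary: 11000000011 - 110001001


Align and subtract column by column (LSB to MSB, borrowing when needed):
  11000000011
- 00110001001
  -----------
  col 0: (1 - 0 borrow-in) - 1 → 1 - 1 = 0, borrow out 0
  col 1: (1 - 0 borrow-in) - 0 → 1 - 0 = 1, borrow out 0
  col 2: (0 - 0 borrow-in) - 0 → 0 - 0 = 0, borrow out 0
  col 3: (0 - 0 borrow-in) - 1 → borrow from next column: (0+2) - 1 = 1, borrow out 1
  col 4: (0 - 1 borrow-in) - 0 → borrow from next column: (-1+2) - 0 = 1, borrow out 1
  col 5: (0 - 1 borrow-in) - 0 → borrow from next column: (-1+2) - 0 = 1, borrow out 1
  col 6: (0 - 1 borrow-in) - 0 → borrow from next column: (-1+2) - 0 = 1, borrow out 1
  col 7: (0 - 1 borrow-in) - 1 → borrow from next column: (-1+2) - 1 = 0, borrow out 1
  col 8: (0 - 1 borrow-in) - 1 → borrow from next column: (-1+2) - 1 = 0, borrow out 1
  col 9: (1 - 1 borrow-in) - 0 → 0 - 0 = 0, borrow out 0
  col 10: (1 - 0 borrow-in) - 0 → 1 - 0 = 1, borrow out 0
Reading bits MSB→LSB: 10001111010
Strip leading zeros: 10001111010
= 10001111010


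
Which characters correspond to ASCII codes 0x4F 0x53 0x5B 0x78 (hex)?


Codes (hex): 0x4F 0x53 0x5B 0x78
Per-code ASCII lookup:
  0x4F = 79  (range 65-90: uppercase, 79 - 65 = 14) → 'O'
  0x53 = 83  (range 65-90: uppercase, 83 - 65 = 18) → 'S'
  0x5B = 91  (special character) → '['
  0x78 = 120  (range 97-122: lowercase, 120 - 97 = 23) → 'x'
= 'OS[x'


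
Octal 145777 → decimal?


Positional values:
Position 0: 7 × 8^0 = 7
Position 1: 7 × 8^1 = 56
Position 2: 7 × 8^2 = 448
Position 3: 5 × 8^3 = 2560
Position 4: 4 × 8^4 = 16384
Position 5: 1 × 8^5 = 32768
Sum = 7 + 56 + 448 + 2560 + 16384 + 32768
= 52223


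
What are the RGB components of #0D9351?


Hex: #0D9351
R = 0D₁₆ = 13
G = 93₁₆ = 147
B = 51₁₆ = 81
= RGB(13, 147, 81)


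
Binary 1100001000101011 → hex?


Group into 4-bit nibbles: 1100001000101011
  1100 = C
  0010 = 2
  0010 = 2
  1011 = B
= 0xC22B


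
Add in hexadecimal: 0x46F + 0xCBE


Align and add column by column (LSB to MSB, each column mod 16 with carry):
  046F
+ 0CBE
  ----
  col 0: F(15) + E(14) + 0 (carry in) = 29 → D(13), carry out 1
  col 1: 6(6) + B(11) + 1 (carry in) = 18 → 2(2), carry out 1
  col 2: 4(4) + C(12) + 1 (carry in) = 17 → 1(1), carry out 1
  col 3: 0(0) + 0(0) + 1 (carry in) = 1 → 1(1), carry out 0
Reading digits MSB→LSB: 112D
Strip leading zeros: 112D
= 0x112D


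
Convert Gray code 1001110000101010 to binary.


Gray code: 1001110000101010
MSB stays the same: 1
Each subsequent bit = prev_binary XOR current_gray:
  B[1] = 1 XOR 0 = 1
  B[2] = 1 XOR 0 = 1
  B[3] = 1 XOR 1 = 0
  B[4] = 0 XOR 1 = 1
  B[5] = 1 XOR 1 = 0
  B[6] = 0 XOR 0 = 0
  B[7] = 0 XOR 0 = 0
  B[8] = 0 XOR 0 = 0
  B[9] = 0 XOR 0 = 0
  B[10] = 0 XOR 1 = 1
  B[11] = 1 XOR 0 = 1
  B[12] = 1 XOR 1 = 0
  B[13] = 0 XOR 0 = 0
  B[14] = 0 XOR 1 = 1
  B[15] = 1 XOR 0 = 1
= 1110100000110011 (59443 decimal)


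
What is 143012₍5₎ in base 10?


Positional values (base 5):
  2 × 5^0 = 2 × 1 = 2
  1 × 5^1 = 1 × 5 = 5
  0 × 5^2 = 0 × 25 = 0
  3 × 5^3 = 3 × 125 = 375
  4 × 5^4 = 4 × 625 = 2500
  1 × 5^5 = 1 × 3125 = 3125
Sum = 2 + 5 + 0 + 375 + 2500 + 3125
= 6007


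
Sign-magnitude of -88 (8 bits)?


Sign bit: 1 (negative)
Magnitude: 88 = 1011000
= 11011000


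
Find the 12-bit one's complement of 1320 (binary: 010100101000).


Original: 010100101000
Invert all bits:
  bit 0: 0 → 1
  bit 1: 1 → 0
  bit 2: 0 → 1
  bit 3: 1 → 0
  bit 4: 0 → 1
  bit 5: 0 → 1
  bit 6: 1 → 0
  bit 7: 0 → 1
  bit 8: 1 → 0
  bit 9: 0 → 1
  bit 10: 0 → 1
  bit 11: 0 → 1
= 101011010111


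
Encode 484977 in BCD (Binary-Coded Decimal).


Each digit → 4-bit binary:
  4 → 0100
  8 → 1000
  4 → 0100
  9 → 1001
  7 → 0111
  7 → 0111
= 0100 1000 0100 1001 0111 0111


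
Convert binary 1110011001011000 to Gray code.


Binary: 1110011001011000
Gray code: G = B XOR (B >> 1)
B >> 1 = 0111001100101100
1110011001011000 XOR 0111001100101100:
  1 XOR 0 = 1
  1 XOR 1 = 0
  1 XOR 1 = 0
  0 XOR 1 = 1
  0 XOR 0 = 0
  1 XOR 0 = 1
  1 XOR 1 = 0
  0 XOR 1 = 1
  0 XOR 0 = 0
  1 XOR 0 = 1
  0 XOR 1 = 1
  1 XOR 0 = 1
  1 XOR 1 = 0
  0 XOR 1 = 1
  0 XOR 0 = 0
  0 XOR 0 = 0
= 1001010101110100


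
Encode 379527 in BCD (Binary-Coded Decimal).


Each digit → 4-bit binary:
  3 → 0011
  7 → 0111
  9 → 1001
  5 → 0101
  2 → 0010
  7 → 0111
= 0011 0111 1001 0101 0010 0111


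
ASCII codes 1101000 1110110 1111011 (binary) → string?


Codes (binary): 1101000 1110110 1111011
Per-code ASCII lookup:
  1101000 = 104  (range 97-122: lowercase, 104 - 97 = 7) → 'h'
  1110110 = 118  (range 97-122: lowercase, 118 - 97 = 21) → 'v'
  1111011 = 123  (special character) → '{'
= 'hv{'


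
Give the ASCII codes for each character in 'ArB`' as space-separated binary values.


String: 'ArB`'  (4 characters)
Per-character ASCII lookup:
  'A': uppercase starts at 65: 'A' = 65 + 0 = 65 → 1000001
  'r': lowercase starts at 97: 'r' = 97 + 17 = 114 → 1110010
  'B': uppercase starts at 65: 'B' = 65 + 1 = 66 → 1000010
  '`': special character: '`' = 96 → 1100000
= 1000001 1110010 1000010 1100000


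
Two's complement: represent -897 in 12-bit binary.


Original: 001110000001
Step 1 - Invert all bits: 110001111110
Step 2 - Add 1: 110001111110 + 1
= 110001111111 (represents -897)


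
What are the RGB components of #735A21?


Hex: #735A21
R = 73₁₆ = 115
G = 5A₁₆ = 90
B = 21₁₆ = 33
= RGB(115, 90, 33)


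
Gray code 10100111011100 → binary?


Gray code: 10100111011100
MSB stays the same: 1
Each subsequent bit = prev_binary XOR current_gray:
  B[1] = 1 XOR 0 = 1
  B[2] = 1 XOR 1 = 0
  B[3] = 0 XOR 0 = 0
  B[4] = 0 XOR 0 = 0
  B[5] = 0 XOR 1 = 1
  B[6] = 1 XOR 1 = 0
  B[7] = 0 XOR 1 = 1
  B[8] = 1 XOR 0 = 1
  B[9] = 1 XOR 1 = 0
  B[10] = 0 XOR 1 = 1
  B[11] = 1 XOR 1 = 0
  B[12] = 0 XOR 0 = 0
  B[13] = 0 XOR 0 = 0
= 11000101101000 (12648 decimal)


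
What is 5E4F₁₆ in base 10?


Positional values:
Position 0: F × 16^0 = 15 × 1 = 15
Position 1: 4 × 16^1 = 4 × 16 = 64
Position 2: E × 16^2 = 14 × 256 = 3584
Position 3: 5 × 16^3 = 5 × 4096 = 20480
Sum = 15 + 64 + 3584 + 20480
= 24143


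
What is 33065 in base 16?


Divide by 16 repeatedly:
33065 ÷ 16 = 2066 remainder 9 (9)
2066 ÷ 16 = 129 remainder 2 (2)
129 ÷ 16 = 8 remainder 1 (1)
8 ÷ 16 = 0 remainder 8 (8)
Reading remainders bottom-up:
= 0x8129


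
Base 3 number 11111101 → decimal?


Positional values (base 3):
  1 × 3^0 = 1 × 1 = 1
  0 × 3^1 = 0 × 3 = 0
  1 × 3^2 = 1 × 9 = 9
  1 × 3^3 = 1 × 27 = 27
  1 × 3^4 = 1 × 81 = 81
  1 × 3^5 = 1 × 243 = 243
  1 × 3^6 = 1 × 729 = 729
  1 × 3^7 = 1 × 2187 = 2187
Sum = 1 + 0 + 9 + 27 + 81 + 243 + 729 + 2187
= 3277


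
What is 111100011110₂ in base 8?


Group into 3-bit groups: 111100011110
  111 = 7
  100 = 4
  011 = 3
  110 = 6
= 0o7436


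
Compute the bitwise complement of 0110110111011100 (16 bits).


Original: 0110110111011100
Invert all bits:
  bit 0: 0 → 1
  bit 1: 1 → 0
  bit 2: 1 → 0
  bit 3: 0 → 1
  bit 4: 1 → 0
  bit 5: 1 → 0
  bit 6: 0 → 1
  bit 7: 1 → 0
  bit 8: 1 → 0
  bit 9: 1 → 0
  bit 10: 0 → 1
  bit 11: 1 → 0
  bit 12: 1 → 0
  bit 13: 1 → 0
  bit 14: 0 → 1
  bit 15: 0 → 1
= 1001001000100011


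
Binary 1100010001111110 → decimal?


Positional values:
Bit 1: 1 × 2^1 = 2
Bit 2: 1 × 2^2 = 4
Bit 3: 1 × 2^3 = 8
Bit 4: 1 × 2^4 = 16
Bit 5: 1 × 2^5 = 32
Bit 6: 1 × 2^6 = 64
Bit 10: 1 × 2^10 = 1024
Bit 14: 1 × 2^14 = 16384
Bit 15: 1 × 2^15 = 32768
Sum = 2 + 4 + 8 + 16 + 32 + 64 + 1024 + 16384 + 32768
= 50302


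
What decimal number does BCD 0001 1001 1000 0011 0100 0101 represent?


Each 4-bit group → digit:
  0001 → 1
  1001 → 9
  1000 → 8
  0011 → 3
  0100 → 4
  0101 → 5
= 198345


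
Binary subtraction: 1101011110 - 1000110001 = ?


Align and subtract column by column (LSB to MSB, borrowing when needed):
  1101011110
- 1000110001
  ----------
  col 0: (0 - 0 borrow-in) - 1 → borrow from next column: (0+2) - 1 = 1, borrow out 1
  col 1: (1 - 1 borrow-in) - 0 → 0 - 0 = 0, borrow out 0
  col 2: (1 - 0 borrow-in) - 0 → 1 - 0 = 1, borrow out 0
  col 3: (1 - 0 borrow-in) - 0 → 1 - 0 = 1, borrow out 0
  col 4: (1 - 0 borrow-in) - 1 → 1 - 1 = 0, borrow out 0
  col 5: (0 - 0 borrow-in) - 1 → borrow from next column: (0+2) - 1 = 1, borrow out 1
  col 6: (1 - 1 borrow-in) - 0 → 0 - 0 = 0, borrow out 0
  col 7: (0 - 0 borrow-in) - 0 → 0 - 0 = 0, borrow out 0
  col 8: (1 - 0 borrow-in) - 0 → 1 - 0 = 1, borrow out 0
  col 9: (1 - 0 borrow-in) - 1 → 1 - 1 = 0, borrow out 0
Reading bits MSB→LSB: 0100101101
Strip leading zeros: 100101101
= 100101101


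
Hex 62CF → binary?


Each hex digit → 4 binary bits:
  6 = 0110
  2 = 0010
  C = 1100
  F = 1111
Concatenate: 0110 0010 1100 1111
= 0110001011001111


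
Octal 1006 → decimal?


Positional values:
Position 0: 6 × 8^0 = 6
Position 1: 0 × 8^1 = 0
Position 2: 0 × 8^2 = 0
Position 3: 1 × 8^3 = 512
Sum = 6 + 0 + 0 + 512
= 518


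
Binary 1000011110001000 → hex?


Group into 4-bit nibbles: 1000011110001000
  1000 = 8
  0111 = 7
  1000 = 8
  1000 = 8
= 0x8788


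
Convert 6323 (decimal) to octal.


Divide by 8 repeatedly:
6323 ÷ 8 = 790 remainder 3
790 ÷ 8 = 98 remainder 6
98 ÷ 8 = 12 remainder 2
12 ÷ 8 = 1 remainder 4
1 ÷ 8 = 0 remainder 1
Reading remainders bottom-up:
= 0o14263


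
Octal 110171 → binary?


Each octal digit → 3 binary bits:
  1 = 001
  1 = 001
  0 = 000
  1 = 001
  7 = 111
  1 = 001
Concatenate: 001 001 000 001 111 001
= 001001000001111001


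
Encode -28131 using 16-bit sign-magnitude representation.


Sign bit: 1 (negative)
Magnitude: 28131 = 110110111100011
= 1110110111100011


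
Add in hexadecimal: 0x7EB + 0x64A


Align and add column by column (LSB to MSB, each column mod 16 with carry):
  07EB
+ 064A
  ----
  col 0: B(11) + A(10) + 0 (carry in) = 21 → 5(5), carry out 1
  col 1: E(14) + 4(4) + 1 (carry in) = 19 → 3(3), carry out 1
  col 2: 7(7) + 6(6) + 1 (carry in) = 14 → E(14), carry out 0
  col 3: 0(0) + 0(0) + 0 (carry in) = 0 → 0(0), carry out 0
Reading digits MSB→LSB: 0E35
Strip leading zeros: E35
= 0xE35


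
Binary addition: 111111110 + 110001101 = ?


Align and add column by column (LSB to MSB, carry propagating):
  0111111110
+ 0110001101
  ----------
  col 0: 0 + 1 + 0 (carry in) = 1 → bit 1, carry out 0
  col 1: 1 + 0 + 0 (carry in) = 1 → bit 1, carry out 0
  col 2: 1 + 1 + 0 (carry in) = 2 → bit 0, carry out 1
  col 3: 1 + 1 + 1 (carry in) = 3 → bit 1, carry out 1
  col 4: 1 + 0 + 1 (carry in) = 2 → bit 0, carry out 1
  col 5: 1 + 0 + 1 (carry in) = 2 → bit 0, carry out 1
  col 6: 1 + 0 + 1 (carry in) = 2 → bit 0, carry out 1
  col 7: 1 + 1 + 1 (carry in) = 3 → bit 1, carry out 1
  col 8: 1 + 1 + 1 (carry in) = 3 → bit 1, carry out 1
  col 9: 0 + 0 + 1 (carry in) = 1 → bit 1, carry out 0
Reading bits MSB→LSB: 1110001011
Strip leading zeros: 1110001011
= 1110001011


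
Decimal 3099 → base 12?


Divide by 12 repeatedly:
3099 ÷ 12 = 258 remainder 3
258 ÷ 12 = 21 remainder 6
21 ÷ 12 = 1 remainder 9
1 ÷ 12 = 0 remainder 1
Reading remainders bottom-up:
= 1963


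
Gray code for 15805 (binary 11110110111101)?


Binary: 11110110111101
Gray code: G = B XOR (B >> 1)
B >> 1 = 01111011011110
11110110111101 XOR 01111011011110:
  1 XOR 0 = 1
  1 XOR 1 = 0
  1 XOR 1 = 0
  1 XOR 1 = 0
  0 XOR 1 = 1
  1 XOR 0 = 1
  1 XOR 1 = 0
  0 XOR 1 = 1
  1 XOR 0 = 1
  1 XOR 1 = 0
  1 XOR 1 = 0
  1 XOR 1 = 0
  0 XOR 1 = 1
  1 XOR 0 = 1
= 10001101100011


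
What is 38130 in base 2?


Divide by 2 repeatedly:
38130 ÷ 2 = 19065 remainder 0
19065 ÷ 2 = 9532 remainder 1
9532 ÷ 2 = 4766 remainder 0
4766 ÷ 2 = 2383 remainder 0
2383 ÷ 2 = 1191 remainder 1
1191 ÷ 2 = 595 remainder 1
595 ÷ 2 = 297 remainder 1
297 ÷ 2 = 148 remainder 1
148 ÷ 2 = 74 remainder 0
74 ÷ 2 = 37 remainder 0
37 ÷ 2 = 18 remainder 1
18 ÷ 2 = 9 remainder 0
9 ÷ 2 = 4 remainder 1
4 ÷ 2 = 2 remainder 0
2 ÷ 2 = 1 remainder 0
1 ÷ 2 = 0 remainder 1
Reading remainders bottom-up:
= 1001010011110010


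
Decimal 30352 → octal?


Divide by 8 repeatedly:
30352 ÷ 8 = 3794 remainder 0
3794 ÷ 8 = 474 remainder 2
474 ÷ 8 = 59 remainder 2
59 ÷ 8 = 7 remainder 3
7 ÷ 8 = 0 remainder 7
Reading remainders bottom-up:
= 0o73220


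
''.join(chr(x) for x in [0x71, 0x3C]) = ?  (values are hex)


Codes (hex): 0x71 0x3C
Per-code ASCII lookup:
  0x71 = 113  (range 97-122: lowercase, 113 - 97 = 16) → 'q'
  0x3C = 60  (special character) → '<'
= 'q<'


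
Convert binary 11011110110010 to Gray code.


Binary: 11011110110010
Gray code: G = B XOR (B >> 1)
B >> 1 = 01101111011001
11011110110010 XOR 01101111011001:
  1 XOR 0 = 1
  1 XOR 1 = 0
  0 XOR 1 = 1
  1 XOR 0 = 1
  1 XOR 1 = 0
  1 XOR 1 = 0
  1 XOR 1 = 0
  0 XOR 1 = 1
  1 XOR 0 = 1
  1 XOR 1 = 0
  0 XOR 1 = 1
  0 XOR 0 = 0
  1 XOR 0 = 1
  0 XOR 1 = 1
= 10110001101011


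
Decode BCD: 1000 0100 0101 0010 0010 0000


Each 4-bit group → digit:
  1000 → 8
  0100 → 4
  0101 → 5
  0010 → 2
  0010 → 2
  0000 → 0
= 845220


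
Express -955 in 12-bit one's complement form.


Original: 001110111011
Invert all bits:
  bit 0: 0 → 1
  bit 1: 0 → 1
  bit 2: 1 → 0
  bit 3: 1 → 0
  bit 4: 1 → 0
  bit 5: 0 → 1
  bit 6: 1 → 0
  bit 7: 1 → 0
  bit 8: 1 → 0
  bit 9: 0 → 1
  bit 10: 1 → 0
  bit 11: 1 → 0
= 110001000100


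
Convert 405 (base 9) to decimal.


Positional values (base 9):
  5 × 9^0 = 5 × 1 = 5
  0 × 9^1 = 0 × 9 = 0
  4 × 9^2 = 4 × 81 = 324
Sum = 5 + 0 + 324
= 329


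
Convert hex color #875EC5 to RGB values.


Hex: #875EC5
R = 87₁₆ = 135
G = 5E₁₆ = 94
B = C5₁₆ = 197
= RGB(135, 94, 197)


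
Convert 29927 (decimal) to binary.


Divide by 2 repeatedly:
29927 ÷ 2 = 14963 remainder 1
14963 ÷ 2 = 7481 remainder 1
7481 ÷ 2 = 3740 remainder 1
3740 ÷ 2 = 1870 remainder 0
1870 ÷ 2 = 935 remainder 0
935 ÷ 2 = 467 remainder 1
467 ÷ 2 = 233 remainder 1
233 ÷ 2 = 116 remainder 1
116 ÷ 2 = 58 remainder 0
58 ÷ 2 = 29 remainder 0
29 ÷ 2 = 14 remainder 1
14 ÷ 2 = 7 remainder 0
7 ÷ 2 = 3 remainder 1
3 ÷ 2 = 1 remainder 1
1 ÷ 2 = 0 remainder 1
Reading remainders bottom-up:
= 111010011100111


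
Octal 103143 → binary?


Each octal digit → 3 binary bits:
  1 = 001
  0 = 000
  3 = 011
  1 = 001
  4 = 100
  3 = 011
Concatenate: 001 000 011 001 100 011
= 001000011001100011


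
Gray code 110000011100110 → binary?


Gray code: 110000011100110
MSB stays the same: 1
Each subsequent bit = prev_binary XOR current_gray:
  B[1] = 1 XOR 1 = 0
  B[2] = 0 XOR 0 = 0
  B[3] = 0 XOR 0 = 0
  B[4] = 0 XOR 0 = 0
  B[5] = 0 XOR 0 = 0
  B[6] = 0 XOR 0 = 0
  B[7] = 0 XOR 1 = 1
  B[8] = 1 XOR 1 = 0
  B[9] = 0 XOR 1 = 1
  B[10] = 1 XOR 0 = 1
  B[11] = 1 XOR 0 = 1
  B[12] = 1 XOR 1 = 0
  B[13] = 0 XOR 1 = 1
  B[14] = 1 XOR 0 = 1
= 100000010111011 (16571 decimal)


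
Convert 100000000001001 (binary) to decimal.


Positional values:
Bit 0: 1 × 2^0 = 1
Bit 3: 1 × 2^3 = 8
Bit 14: 1 × 2^14 = 16384
Sum = 1 + 8 + 16384
= 16393


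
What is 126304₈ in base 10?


Positional values:
Position 0: 4 × 8^0 = 4
Position 1: 0 × 8^1 = 0
Position 2: 3 × 8^2 = 192
Position 3: 6 × 8^3 = 3072
Position 4: 2 × 8^4 = 8192
Position 5: 1 × 8^5 = 32768
Sum = 4 + 0 + 192 + 3072 + 8192 + 32768
= 44228


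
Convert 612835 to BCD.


Each digit → 4-bit binary:
  6 → 0110
  1 → 0001
  2 → 0010
  8 → 1000
  3 → 0011
  5 → 0101
= 0110 0001 0010 1000 0011 0101


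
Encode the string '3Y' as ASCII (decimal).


String: '3Y'  (2 characters)
Per-character ASCII lookup:
  '3': digits start at 48: '3' = 48 + 3 = 51
  'Y': uppercase starts at 65: 'Y' = 65 + 24 = 89
= 51 89


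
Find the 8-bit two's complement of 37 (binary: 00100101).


Original: 00100101
Step 1 - Invert all bits: 11011010
Step 2 - Add 1: 11011010 + 1
= 11011011 (represents -37)


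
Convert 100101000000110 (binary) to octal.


Group into 3-bit groups: 100101000000110
  100 = 4
  101 = 5
  000 = 0
  000 = 0
  110 = 6
= 0o45006


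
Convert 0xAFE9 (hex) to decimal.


Positional values:
Position 0: 9 × 16^0 = 9 × 1 = 9
Position 1: E × 16^1 = 14 × 16 = 224
Position 2: F × 16^2 = 15 × 256 = 3840
Position 3: A × 16^3 = 10 × 4096 = 40960
Sum = 9 + 224 + 3840 + 40960
= 45033


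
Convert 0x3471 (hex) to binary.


Each hex digit → 4 binary bits:
  3 = 0011
  4 = 0100
  7 = 0111
  1 = 0001
Concatenate: 0011 0100 0111 0001
= 0011010001110001


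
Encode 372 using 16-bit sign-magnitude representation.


Sign bit: 0 (positive)
Magnitude: 372 = 000000101110100
= 0000000101110100


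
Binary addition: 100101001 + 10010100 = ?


Align and add column by column (LSB to MSB, carry propagating):
  0100101001
+ 0010010100
  ----------
  col 0: 1 + 0 + 0 (carry in) = 1 → bit 1, carry out 0
  col 1: 0 + 0 + 0 (carry in) = 0 → bit 0, carry out 0
  col 2: 0 + 1 + 0 (carry in) = 1 → bit 1, carry out 0
  col 3: 1 + 0 + 0 (carry in) = 1 → bit 1, carry out 0
  col 4: 0 + 1 + 0 (carry in) = 1 → bit 1, carry out 0
  col 5: 1 + 0 + 0 (carry in) = 1 → bit 1, carry out 0
  col 6: 0 + 0 + 0 (carry in) = 0 → bit 0, carry out 0
  col 7: 0 + 1 + 0 (carry in) = 1 → bit 1, carry out 0
  col 8: 1 + 0 + 0 (carry in) = 1 → bit 1, carry out 0
  col 9: 0 + 0 + 0 (carry in) = 0 → bit 0, carry out 0
Reading bits MSB→LSB: 0110111101
Strip leading zeros: 110111101
= 110111101


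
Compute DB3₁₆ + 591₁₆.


Align and add column by column (LSB to MSB, each column mod 16 with carry):
  0DB3
+ 0591
  ----
  col 0: 3(3) + 1(1) + 0 (carry in) = 4 → 4(4), carry out 0
  col 1: B(11) + 9(9) + 0 (carry in) = 20 → 4(4), carry out 1
  col 2: D(13) + 5(5) + 1 (carry in) = 19 → 3(3), carry out 1
  col 3: 0(0) + 0(0) + 1 (carry in) = 1 → 1(1), carry out 0
Reading digits MSB→LSB: 1344
Strip leading zeros: 1344
= 0x1344


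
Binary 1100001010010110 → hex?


Group into 4-bit nibbles: 1100001010010110
  1100 = C
  0010 = 2
  1001 = 9
  0110 = 6
= 0xC296


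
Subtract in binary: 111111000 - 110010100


Align and subtract column by column (LSB to MSB, borrowing when needed):
  111111000
- 110010100
  ---------
  col 0: (0 - 0 borrow-in) - 0 → 0 - 0 = 0, borrow out 0
  col 1: (0 - 0 borrow-in) - 0 → 0 - 0 = 0, borrow out 0
  col 2: (0 - 0 borrow-in) - 1 → borrow from next column: (0+2) - 1 = 1, borrow out 1
  col 3: (1 - 1 borrow-in) - 0 → 0 - 0 = 0, borrow out 0
  col 4: (1 - 0 borrow-in) - 1 → 1 - 1 = 0, borrow out 0
  col 5: (1 - 0 borrow-in) - 0 → 1 - 0 = 1, borrow out 0
  col 6: (1 - 0 borrow-in) - 0 → 1 - 0 = 1, borrow out 0
  col 7: (1 - 0 borrow-in) - 1 → 1 - 1 = 0, borrow out 0
  col 8: (1 - 0 borrow-in) - 1 → 1 - 1 = 0, borrow out 0
Reading bits MSB→LSB: 001100100
Strip leading zeros: 1100100
= 1100100


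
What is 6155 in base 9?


Divide by 9 repeatedly:
6155 ÷ 9 = 683 remainder 8
683 ÷ 9 = 75 remainder 8
75 ÷ 9 = 8 remainder 3
8 ÷ 9 = 0 remainder 8
Reading remainders bottom-up:
= 8388


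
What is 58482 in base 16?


Divide by 16 repeatedly:
58482 ÷ 16 = 3655 remainder 2 (2)
3655 ÷ 16 = 228 remainder 7 (7)
228 ÷ 16 = 14 remainder 4 (4)
14 ÷ 16 = 0 remainder 14 (E)
Reading remainders bottom-up:
= 0xE472


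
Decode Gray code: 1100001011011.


Gray code: 1100001011011
MSB stays the same: 1
Each subsequent bit = prev_binary XOR current_gray:
  B[1] = 1 XOR 1 = 0
  B[2] = 0 XOR 0 = 0
  B[3] = 0 XOR 0 = 0
  B[4] = 0 XOR 0 = 0
  B[5] = 0 XOR 0 = 0
  B[6] = 0 XOR 1 = 1
  B[7] = 1 XOR 0 = 1
  B[8] = 1 XOR 1 = 0
  B[9] = 0 XOR 1 = 1
  B[10] = 1 XOR 0 = 1
  B[11] = 1 XOR 1 = 0
  B[12] = 0 XOR 1 = 1
= 1000001101101 (4205 decimal)


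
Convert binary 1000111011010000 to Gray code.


Binary: 1000111011010000
Gray code: G = B XOR (B >> 1)
B >> 1 = 0100011101101000
1000111011010000 XOR 0100011101101000:
  1 XOR 0 = 1
  0 XOR 1 = 1
  0 XOR 0 = 0
  0 XOR 0 = 0
  1 XOR 0 = 1
  1 XOR 1 = 0
  1 XOR 1 = 0
  0 XOR 1 = 1
  1 XOR 0 = 1
  1 XOR 1 = 0
  0 XOR 1 = 1
  1 XOR 0 = 1
  0 XOR 1 = 1
  0 XOR 0 = 0
  0 XOR 0 = 0
  0 XOR 0 = 0
= 1100100110111000


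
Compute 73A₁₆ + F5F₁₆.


Align and add column by column (LSB to MSB, each column mod 16 with carry):
  073A
+ 0F5F
  ----
  col 0: A(10) + F(15) + 0 (carry in) = 25 → 9(9), carry out 1
  col 1: 3(3) + 5(5) + 1 (carry in) = 9 → 9(9), carry out 0
  col 2: 7(7) + F(15) + 0 (carry in) = 22 → 6(6), carry out 1
  col 3: 0(0) + 0(0) + 1 (carry in) = 1 → 1(1), carry out 0
Reading digits MSB→LSB: 1699
Strip leading zeros: 1699
= 0x1699


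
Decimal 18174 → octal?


Divide by 8 repeatedly:
18174 ÷ 8 = 2271 remainder 6
2271 ÷ 8 = 283 remainder 7
283 ÷ 8 = 35 remainder 3
35 ÷ 8 = 4 remainder 3
4 ÷ 8 = 0 remainder 4
Reading remainders bottom-up:
= 0o43376


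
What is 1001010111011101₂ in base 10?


Positional values:
Bit 0: 1 × 2^0 = 1
Bit 2: 1 × 2^2 = 4
Bit 3: 1 × 2^3 = 8
Bit 4: 1 × 2^4 = 16
Bit 6: 1 × 2^6 = 64
Bit 7: 1 × 2^7 = 128
Bit 8: 1 × 2^8 = 256
Bit 10: 1 × 2^10 = 1024
Bit 12: 1 × 2^12 = 4096
Bit 15: 1 × 2^15 = 32768
Sum = 1 + 4 + 8 + 16 + 64 + 128 + 256 + 1024 + 4096 + 32768
= 38365


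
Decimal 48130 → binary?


Divide by 2 repeatedly:
48130 ÷ 2 = 24065 remainder 0
24065 ÷ 2 = 12032 remainder 1
12032 ÷ 2 = 6016 remainder 0
6016 ÷ 2 = 3008 remainder 0
3008 ÷ 2 = 1504 remainder 0
1504 ÷ 2 = 752 remainder 0
752 ÷ 2 = 376 remainder 0
376 ÷ 2 = 188 remainder 0
188 ÷ 2 = 94 remainder 0
94 ÷ 2 = 47 remainder 0
47 ÷ 2 = 23 remainder 1
23 ÷ 2 = 11 remainder 1
11 ÷ 2 = 5 remainder 1
5 ÷ 2 = 2 remainder 1
2 ÷ 2 = 1 remainder 0
1 ÷ 2 = 0 remainder 1
Reading remainders bottom-up:
= 1011110000000010


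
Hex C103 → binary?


Each hex digit → 4 binary bits:
  C = 1100
  1 = 0001
  0 = 0000
  3 = 0011
Concatenate: 1100 0001 0000 0011
= 1100000100000011


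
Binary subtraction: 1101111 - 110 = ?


Align and subtract column by column (LSB to MSB, borrowing when needed):
  1101111
- 0000110
  -------
  col 0: (1 - 0 borrow-in) - 0 → 1 - 0 = 1, borrow out 0
  col 1: (1 - 0 borrow-in) - 1 → 1 - 1 = 0, borrow out 0
  col 2: (1 - 0 borrow-in) - 1 → 1 - 1 = 0, borrow out 0
  col 3: (1 - 0 borrow-in) - 0 → 1 - 0 = 1, borrow out 0
  col 4: (0 - 0 borrow-in) - 0 → 0 - 0 = 0, borrow out 0
  col 5: (1 - 0 borrow-in) - 0 → 1 - 0 = 1, borrow out 0
  col 6: (1 - 0 borrow-in) - 0 → 1 - 0 = 1, borrow out 0
Reading bits MSB→LSB: 1101001
Strip leading zeros: 1101001
= 1101001


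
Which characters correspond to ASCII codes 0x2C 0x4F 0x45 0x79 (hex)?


Codes (hex): 0x2C 0x4F 0x45 0x79
Per-code ASCII lookup:
  0x2C = 44  (special character) → ','
  0x4F = 79  (range 65-90: uppercase, 79 - 65 = 14) → 'O'
  0x45 = 69  (range 65-90: uppercase, 69 - 65 = 4) → 'E'
  0x79 = 121  (range 97-122: lowercase, 121 - 97 = 24) → 'y'
= ',OEy'


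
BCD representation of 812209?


Each digit → 4-bit binary:
  8 → 1000
  1 → 0001
  2 → 0010
  2 → 0010
  0 → 0000
  9 → 1001
= 1000 0001 0010 0010 0000 1001


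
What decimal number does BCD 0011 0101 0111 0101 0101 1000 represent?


Each 4-bit group → digit:
  0011 → 3
  0101 → 5
  0111 → 7
  0101 → 5
  0101 → 5
  1000 → 8
= 357558


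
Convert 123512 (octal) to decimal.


Positional values:
Position 0: 2 × 8^0 = 2
Position 1: 1 × 8^1 = 8
Position 2: 5 × 8^2 = 320
Position 3: 3 × 8^3 = 1536
Position 4: 2 × 8^4 = 8192
Position 5: 1 × 8^5 = 32768
Sum = 2 + 8 + 320 + 1536 + 8192 + 32768
= 42826


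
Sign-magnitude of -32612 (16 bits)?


Sign bit: 1 (negative)
Magnitude: 32612 = 111111101100100
= 1111111101100100


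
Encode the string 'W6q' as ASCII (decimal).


String: 'W6q'  (3 characters)
Per-character ASCII lookup:
  'W': uppercase starts at 65: 'W' = 65 + 22 = 87
  '6': digits start at 48: '6' = 48 + 6 = 54
  'q': lowercase starts at 97: 'q' = 97 + 16 = 113
= 87 54 113


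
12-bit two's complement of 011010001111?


Original: 011010001111
Step 1 - Invert all bits: 100101110000
Step 2 - Add 1: 100101110000 + 1
= 100101110001 (represents -1679)


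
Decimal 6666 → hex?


Divide by 16 repeatedly:
6666 ÷ 16 = 416 remainder 10 (A)
416 ÷ 16 = 26 remainder 0 (0)
26 ÷ 16 = 1 remainder 10 (A)
1 ÷ 16 = 0 remainder 1 (1)
Reading remainders bottom-up:
= 0x1A0A


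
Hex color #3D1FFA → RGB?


Hex: #3D1FFA
R = 3D₁₆ = 61
G = 1F₁₆ = 31
B = FA₁₆ = 250
= RGB(61, 31, 250)


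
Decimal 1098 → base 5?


Divide by 5 repeatedly:
1098 ÷ 5 = 219 remainder 3
219 ÷ 5 = 43 remainder 4
43 ÷ 5 = 8 remainder 3
8 ÷ 5 = 1 remainder 3
1 ÷ 5 = 0 remainder 1
Reading remainders bottom-up:
= 13343


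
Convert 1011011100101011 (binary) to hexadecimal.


Group into 4-bit nibbles: 1011011100101011
  1011 = B
  0111 = 7
  0010 = 2
  1011 = B
= 0xB72B


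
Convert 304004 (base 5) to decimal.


Positional values (base 5):
  4 × 5^0 = 4 × 1 = 4
  0 × 5^1 = 0 × 5 = 0
  0 × 5^2 = 0 × 25 = 0
  4 × 5^3 = 4 × 125 = 500
  0 × 5^4 = 0 × 625 = 0
  3 × 5^5 = 3 × 3125 = 9375
Sum = 4 + 0 + 0 + 500 + 0 + 9375
= 9879


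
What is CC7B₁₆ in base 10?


Positional values:
Position 0: B × 16^0 = 11 × 1 = 11
Position 1: 7 × 16^1 = 7 × 16 = 112
Position 2: C × 16^2 = 12 × 256 = 3072
Position 3: C × 16^3 = 12 × 4096 = 49152
Sum = 11 + 112 + 3072 + 49152
= 52347


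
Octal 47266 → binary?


Each octal digit → 3 binary bits:
  4 = 100
  7 = 111
  2 = 010
  6 = 110
  6 = 110
Concatenate: 100 111 010 110 110
= 100111010110110


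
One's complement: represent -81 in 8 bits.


Original: 01010001
Invert all bits:
  bit 0: 0 → 1
  bit 1: 1 → 0
  bit 2: 0 → 1
  bit 3: 1 → 0
  bit 4: 0 → 1
  bit 5: 0 → 1
  bit 6: 0 → 1
  bit 7: 1 → 0
= 10101110


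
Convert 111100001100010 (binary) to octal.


Group into 3-bit groups: 111100001100010
  111 = 7
  100 = 4
  001 = 1
  100 = 4
  010 = 2
= 0o74142


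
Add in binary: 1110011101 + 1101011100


Align and add column by column (LSB to MSB, carry propagating):
  01110011101
+ 01101011100
  -----------
  col 0: 1 + 0 + 0 (carry in) = 1 → bit 1, carry out 0
  col 1: 0 + 0 + 0 (carry in) = 0 → bit 0, carry out 0
  col 2: 1 + 1 + 0 (carry in) = 2 → bit 0, carry out 1
  col 3: 1 + 1 + 1 (carry in) = 3 → bit 1, carry out 1
  col 4: 1 + 1 + 1 (carry in) = 3 → bit 1, carry out 1
  col 5: 0 + 0 + 1 (carry in) = 1 → bit 1, carry out 0
  col 6: 0 + 1 + 0 (carry in) = 1 → bit 1, carry out 0
  col 7: 1 + 0 + 0 (carry in) = 1 → bit 1, carry out 0
  col 8: 1 + 1 + 0 (carry in) = 2 → bit 0, carry out 1
  col 9: 1 + 1 + 1 (carry in) = 3 → bit 1, carry out 1
  col 10: 0 + 0 + 1 (carry in) = 1 → bit 1, carry out 0
Reading bits MSB→LSB: 11011111001
Strip leading zeros: 11011111001
= 11011111001


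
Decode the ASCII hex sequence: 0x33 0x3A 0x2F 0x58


Codes (hex): 0x33 0x3A 0x2F 0x58
Per-code ASCII lookup:
  0x33 = 51  (range 48-57: digits, 51 - 48 = 3) → '3'
  0x3A = 58  (special character) → ':'
  0x2F = 47  (special character) → '/'
  0x58 = 88  (range 65-90: uppercase, 88 - 65 = 23) → 'X'
= '3:/X'


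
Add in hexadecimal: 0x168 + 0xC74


Align and add column by column (LSB to MSB, each column mod 16 with carry):
  0168
+ 0C74
  ----
  col 0: 8(8) + 4(4) + 0 (carry in) = 12 → C(12), carry out 0
  col 1: 6(6) + 7(7) + 0 (carry in) = 13 → D(13), carry out 0
  col 2: 1(1) + C(12) + 0 (carry in) = 13 → D(13), carry out 0
  col 3: 0(0) + 0(0) + 0 (carry in) = 0 → 0(0), carry out 0
Reading digits MSB→LSB: 0DDC
Strip leading zeros: DDC
= 0xDDC


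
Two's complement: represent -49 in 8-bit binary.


Original: 00110001
Step 1 - Invert all bits: 11001110
Step 2 - Add 1: 11001110 + 1
= 11001111 (represents -49)


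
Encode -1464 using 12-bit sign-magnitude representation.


Sign bit: 1 (negative)
Magnitude: 1464 = 10110111000
= 110110111000
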